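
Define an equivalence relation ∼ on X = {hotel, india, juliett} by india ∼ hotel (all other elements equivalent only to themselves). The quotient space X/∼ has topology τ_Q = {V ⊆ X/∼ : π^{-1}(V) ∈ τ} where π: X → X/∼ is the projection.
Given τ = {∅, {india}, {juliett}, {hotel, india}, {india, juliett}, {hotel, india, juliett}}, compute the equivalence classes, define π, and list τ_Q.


X/∼ = {[hotel=india], [juliett]}; |τ_Q| = 4.

Equivalence classes: [hotel=india], [juliett].
Quotient map π: X → X/∼ sends hotel ↦ [hotel=india], india ↦ [hotel=india], juliett ↦ [juliett].
For each subset V ⊆ X/∼, compute π^{-1}(V) ⊆ X and check whether π^{-1}(V) ∈ τ. V is open in τ_Q iff π^{-1}(V) ∈ τ.
  V = {}: π^{-1}(V) = ∅ ∈ τ ✓.
  V = {[hotel=india]}: π^{-1}(V) = {hotel, india} ∈ τ ✓.
  V = {[juliett]}: π^{-1}(V) = {juliett} ∈ τ ✓.
  V = {[hotel=india], [juliett]}: π^{-1}(V) = {hotel, india, juliett} ∈ τ ✓.
Open sets in the quotient: τ_Q = {{}, {[hotel=india]}, {[juliett]}, {[hotel=india], [juliett]}} (4 elements).


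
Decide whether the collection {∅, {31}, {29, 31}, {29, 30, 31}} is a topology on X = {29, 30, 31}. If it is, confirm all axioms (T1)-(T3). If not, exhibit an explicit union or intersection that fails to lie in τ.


τ IS a topology on X.

Axiom (T1): ∅ ∈ τ? Yes; X ∈ τ? Yes.
Axiom (T2/T3): check pairwise unions and intersections of members of τ.
All pairwise intersections and unions checked — each lies in τ. Therefore τ satisfies (T1), (T2), (T3): it IS a topology on X.


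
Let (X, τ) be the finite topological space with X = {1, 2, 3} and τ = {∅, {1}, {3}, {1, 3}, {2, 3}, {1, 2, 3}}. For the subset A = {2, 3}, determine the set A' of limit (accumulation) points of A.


A' = {2}

For each x ∈ X, list the open sets U ∈ τ with x ∈ U, then check whether U ∩ (A ∖ {x}) ≠ ∅ for every such U.
  x = 1: open {1} ∋ x has {1} ∩ (A ∖ {1}) = ∅, so x is NOT a limit point.
  x = 2: opens ∋ x are {2, 3}, {1, 2, 3}; each meets A ∖ {2}, so x IS a limit point.
  x = 3: open {3} ∋ x has {3} ∩ (A ∖ {3}) = ∅, so x is NOT a limit point.
Collecting: A' = {2}.


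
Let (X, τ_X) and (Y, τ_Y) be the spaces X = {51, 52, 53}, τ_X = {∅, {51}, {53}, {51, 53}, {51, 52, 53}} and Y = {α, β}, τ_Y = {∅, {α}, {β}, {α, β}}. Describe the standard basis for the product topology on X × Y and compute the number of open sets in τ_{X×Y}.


Basis B = {∅ × ∅, {51} × {α}, {51} × {β}, {53} × {α}, {53} × {β}, {51} × {α, β}, {51, 53} × {α}, {51, 53} × {β}, {53} × {α, β}, {51, 52, 53} × {α}, {51, 52, 53} × {β}, {51, 53} × {α, β}, {51, 52, 53} × {α, β}}; |τ_{X×Y}| = 25.

Enumerate products U × V with U ∈ τ_X, V ∈ τ_Y (deduplicated):
  ∅ × ∅ = {} (∅)
  {51} × {α} = {(51,α)}
  {51} × {β} = {(51,β)}
  {53} × {α} = {(53,α)}
  {53} × {β} = {(53,β)}
  {51} × {α, β} = {(51,α), (51,β)}
  {51, 53} × {α} = {(51,α), (53,α)}
  {51, 53} × {β} = {(51,β), (53,β)}
  {53} × {α, β} = {(53,α), (53,β)}
  {51, 52, 53} × {α} = {(51,α), (52,α), (53,α)}
  {51, 52, 53} × {β} = {(51,β), (52,β), (53,β)}
  {51, 53} × {α, β} = {(51,α), (51,β), (53,α), (53,β)}
  {51, 52, 53} × {α, β} = {(51,α), (51,β), (52,α), (52,β), (53,α), (53,β)}
These 13 distinct sets form the basis B.
Close under arbitrary unions to get τ_{X×Y}; counting gives |τ_{X×Y}| = 25.


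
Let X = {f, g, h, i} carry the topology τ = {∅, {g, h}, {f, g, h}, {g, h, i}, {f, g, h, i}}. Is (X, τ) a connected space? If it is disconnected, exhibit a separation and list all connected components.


(X, τ) is connected.

Find clopen sets (U ∈ τ with X ∖ U ∈ τ):
  U = ∅, X ∖ U = {f, g, h, i} — both open, so U is clopen.
  U = {f, g, h, i}, X ∖ U = ∅ — both open, so U is clopen.
Only trivial clopens (∅ and X) exist, so (X, τ) is connected.
Compute connected components by grouping points that agree on all clopens:
  component: {f, g, h, i}


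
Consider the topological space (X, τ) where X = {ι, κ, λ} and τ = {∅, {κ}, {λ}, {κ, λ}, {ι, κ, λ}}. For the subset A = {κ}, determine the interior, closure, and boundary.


int(A) = {κ}, cl(A) = {ι, κ}, ∂A = {ι}.

Closed sets in (X, τ) are complements of opens:
  closed(X, τ) = {∅, {ι}, {ι, κ}, {ι, λ}, {ι, κ, λ}}.
int(A) = ⋃ {U ∈ τ : U ⊆ A}. Opens contained in A: ∅, {κ}.
Taking the union of these: int(A) = {κ}.
cl(A) = ⋂ {C closed : A ⊆ C}. Closed sets containing A: {ι, κ}, {ι, κ, λ}.
Intersecting these: cl(A) = {ι, κ}.
∂A = cl(A) ∖ int(A) = {ι, κ} ∖ {κ} = {ι}.


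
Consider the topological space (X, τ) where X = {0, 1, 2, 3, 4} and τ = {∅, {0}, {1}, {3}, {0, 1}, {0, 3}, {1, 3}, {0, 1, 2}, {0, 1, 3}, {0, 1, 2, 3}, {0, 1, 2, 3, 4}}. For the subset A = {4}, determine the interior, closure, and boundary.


int(A) = ∅, cl(A) = {4}, ∂A = {4}.

Closed sets in (X, τ) are complements of opens:
  closed(X, τ) = {∅, {4}, {2, 4}, {3, 4}, {0, 2, 4}, {1, 2, 4}, {2, 3, 4}, {0, 1, 2, 4}, {0, 2, 3, 4}, {1, 2, 3, 4}, {0, 1, 2, 3, 4}}.
int(A) = ⋃ {U ∈ τ : U ⊆ A}. Opens contained in A: ∅.
Taking the union of these: int(A) = ∅.
cl(A) = ⋂ {C closed : A ⊆ C}. Closed sets containing A: {4}, {2, 4}, {3, 4}, {0, 2, 4}, {1, 2, 4}, {2, 3, 4}, {0, 1, 2, 4}, {0, 2, 3, 4}, {1, 2, 3, 4}, {0, 1, 2, 3, 4}.
Intersecting these: cl(A) = {4}.
∂A = cl(A) ∖ int(A) = {4} ∖ ∅ = {4}.


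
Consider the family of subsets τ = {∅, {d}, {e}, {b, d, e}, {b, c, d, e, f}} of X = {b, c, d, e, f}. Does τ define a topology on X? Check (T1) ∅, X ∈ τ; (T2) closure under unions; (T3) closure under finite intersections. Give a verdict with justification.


τ is NOT a topology on X.

Axiom (T1): ∅ ∈ τ? Yes; X ∈ τ? Yes.
Axiom (T2/T3): check pairwise unions and intersections of members of τ.
Counterexample for (T2): {d} ∪ {e} = {d, e} ∉ τ. Therefore τ is NOT a topology.


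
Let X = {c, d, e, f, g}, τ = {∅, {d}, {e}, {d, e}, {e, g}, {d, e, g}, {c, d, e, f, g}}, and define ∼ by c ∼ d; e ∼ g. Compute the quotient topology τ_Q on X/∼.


X/∼ = {[c=d], [e=g], [f]}; |τ_Q| = 3.

Equivalence classes: [c=d], [e=g], [f].
Quotient map π: X → X/∼ sends c ↦ [c=d], d ↦ [c=d], e ↦ [e=g], f ↦ [f], g ↦ [e=g].
For each subset V ⊆ X/∼, compute π^{-1}(V) ⊆ X and check whether π^{-1}(V) ∈ τ. V is open in τ_Q iff π^{-1}(V) ∈ τ.
  V = {}: π^{-1}(V) = ∅ ∈ τ ✓.
  V = {[c=d]}: π^{-1}(V) = {c, d} ∉ τ ✗.
  V = {[e=g]}: π^{-1}(V) = {e, g} ∈ τ ✓.
  V = {[c=d], [e=g]}: π^{-1}(V) = {c, d, e, g} ∉ τ ✗.
  V = {[f]}: π^{-1}(V) = {f} ∉ τ ✗.
  V = {[c=d], [f]}: π^{-1}(V) = {c, d, f} ∉ τ ✗.
  V = {[e=g], [f]}: π^{-1}(V) = {e, f, g} ∉ τ ✗.
  V = {[c=d], [e=g], [f]}: π^{-1}(V) = {c, d, e, f, g} ∈ τ ✓.
Open sets in the quotient: τ_Q = {{}, {[e=g]}, {[c=d], [e=g], [f]}} (3 elements).


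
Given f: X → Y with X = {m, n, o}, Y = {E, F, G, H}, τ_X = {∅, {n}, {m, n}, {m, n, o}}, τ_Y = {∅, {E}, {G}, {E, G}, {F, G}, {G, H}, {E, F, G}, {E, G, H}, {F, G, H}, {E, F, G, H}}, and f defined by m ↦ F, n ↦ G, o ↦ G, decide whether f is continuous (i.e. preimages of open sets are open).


f is NOT continuous.

Compute f^{-1}(U) for each U ∈ τ_Y:
  U = ∅: f^{-1}(U) = ∅ ∈ τ_X ✓.
  U = {E}: f^{-1}(U) = ∅ ∈ τ_X ✓.
  U = {G}: f^{-1}(U) = {n, o} ∉ τ_X ✗.
  U = {E, G}: f^{-1}(U) = {n, o} ∉ τ_X ✗.
  U = {F, G}: f^{-1}(U) = {m, n, o} ∈ τ_X ✓.
  U = {G, H}: f^{-1}(U) = {n, o} ∉ τ_X ✗.
  U = {E, F, G}: f^{-1}(U) = {m, n, o} ∈ τ_X ✓.
  U = {E, G, H}: f^{-1}(U) = {n, o} ∉ τ_X ✗.
  U = {F, G, H}: f^{-1}(U) = {m, n, o} ∈ τ_X ✓.
  U = {E, F, G, H}: f^{-1}(U) = {m, n, o} ∈ τ_X ✓.
Found U = {G} with f^{-1}(U) = {n, o} not in τ_X. Therefore f is NOT continuous.


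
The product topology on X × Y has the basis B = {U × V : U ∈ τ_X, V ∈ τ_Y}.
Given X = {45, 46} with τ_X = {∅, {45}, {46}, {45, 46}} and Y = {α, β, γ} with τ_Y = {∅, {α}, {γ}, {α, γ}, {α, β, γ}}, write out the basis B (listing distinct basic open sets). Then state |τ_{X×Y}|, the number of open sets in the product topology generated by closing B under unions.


Basis B = {∅ × ∅, {45} × {α}, {45} × {γ}, {46} × {α}, {46} × {γ}, {45} × {α, γ}, {45, 46} × {α}, {45, 46} × {γ}, {46} × {α, γ}, {45} × {α, β, γ}, {46} × {α, β, γ}, {45, 46} × {α, γ}, {45, 46} × {α, β, γ}}; |τ_{X×Y}| = 25.

Enumerate products U × V with U ∈ τ_X, V ∈ τ_Y (deduplicated):
  ∅ × ∅ = {} (∅)
  {45} × {α} = {(45,α)}
  {45} × {γ} = {(45,γ)}
  {46} × {α} = {(46,α)}
  {46} × {γ} = {(46,γ)}
  {45} × {α, γ} = {(45,α), (45,γ)}
  {45, 46} × {α} = {(45,α), (46,α)}
  {45, 46} × {γ} = {(45,γ), (46,γ)}
  {46} × {α, γ} = {(46,α), (46,γ)}
  {45} × {α, β, γ} = {(45,α), (45,β), (45,γ)}
  {46} × {α, β, γ} = {(46,α), (46,β), (46,γ)}
  {45, 46} × {α, γ} = {(45,α), (45,γ), (46,α), (46,γ)}
  {45, 46} × {α, β, γ} = {(45,α), (45,β), (45,γ), (46,α), (46,β), (46,γ)}
These 13 distinct sets form the basis B.
Close under arbitrary unions to get τ_{X×Y}; counting gives |τ_{X×Y}| = 25.


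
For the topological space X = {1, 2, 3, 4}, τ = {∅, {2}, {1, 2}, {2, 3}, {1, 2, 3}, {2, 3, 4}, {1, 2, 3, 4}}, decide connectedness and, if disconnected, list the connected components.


(X, τ) is connected.

Find clopen sets (U ∈ τ with X ∖ U ∈ τ):
  U = ∅, X ∖ U = {1, 2, 3, 4} — both open, so U is clopen.
  U = {1, 2, 3, 4}, X ∖ U = ∅ — both open, so U is clopen.
Only trivial clopens (∅ and X) exist, so (X, τ) is connected.
Compute connected components by grouping points that agree on all clopens:
  component: {1, 2, 3, 4}


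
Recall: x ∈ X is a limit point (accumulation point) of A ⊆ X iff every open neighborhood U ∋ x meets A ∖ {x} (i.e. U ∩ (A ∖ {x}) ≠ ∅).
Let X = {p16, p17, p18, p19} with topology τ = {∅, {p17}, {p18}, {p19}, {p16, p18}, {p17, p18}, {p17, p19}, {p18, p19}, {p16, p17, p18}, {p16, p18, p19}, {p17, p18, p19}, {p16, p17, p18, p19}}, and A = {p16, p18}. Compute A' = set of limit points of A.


A' = {p16}

For each x ∈ X, list the open sets U ∈ τ with x ∈ U, then check whether U ∩ (A ∖ {x}) ≠ ∅ for every such U.
  x = p16: opens ∋ x are {p16, p18}, {p16, p17, p18}, {p16, p18, p19}, {p16, p17, p18, p19}; each meets A ∖ {p16}, so x IS a limit point.
  x = p17: open {p17} ∋ x has {p17} ∩ (A ∖ {p17}) = ∅, so x is NOT a limit point.
  x = p18: open {p18} ∋ x has {p18} ∩ (A ∖ {p18}) = ∅, so x is NOT a limit point.
  x = p19: open {p19} ∋ x has {p19} ∩ (A ∖ {p19}) = ∅, so x is NOT a limit point.
Collecting: A' = {p16}.


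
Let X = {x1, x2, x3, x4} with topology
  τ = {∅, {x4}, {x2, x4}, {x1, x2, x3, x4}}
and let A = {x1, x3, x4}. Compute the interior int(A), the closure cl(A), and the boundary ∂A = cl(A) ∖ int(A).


int(A) = {x4}, cl(A) = {x1, x2, x3, x4}, ∂A = {x1, x2, x3}.

Closed sets in (X, τ) are complements of opens:
  closed(X, τ) = {∅, {x1, x3}, {x1, x2, x3}, {x1, x2, x3, x4}}.
int(A) = ⋃ {U ∈ τ : U ⊆ A}. Opens contained in A: ∅, {x4}.
Taking the union of these: int(A) = {x4}.
cl(A) = ⋂ {C closed : A ⊆ C}. Closed sets containing A: {x1, x2, x3, x4}.
Intersecting these: cl(A) = {x1, x2, x3, x4}.
∂A = cl(A) ∖ int(A) = {x1, x2, x3, x4} ∖ {x4} = {x1, x2, x3}.


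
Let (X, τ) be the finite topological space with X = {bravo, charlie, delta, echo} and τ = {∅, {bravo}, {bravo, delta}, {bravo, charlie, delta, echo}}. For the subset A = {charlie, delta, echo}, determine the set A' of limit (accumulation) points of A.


A' = {charlie, echo}

For each x ∈ X, list the open sets U ∈ τ with x ∈ U, then check whether U ∩ (A ∖ {x}) ≠ ∅ for every such U.
  x = bravo: open {bravo} ∋ x has {bravo} ∩ (A ∖ {bravo}) = ∅, so x is NOT a limit point.
  x = charlie: opens ∋ x are {bravo, charlie, delta, echo}; each meets A ∖ {charlie}, so x IS a limit point.
  x = delta: open {bravo, delta} ∋ x has {bravo, delta} ∩ (A ∖ {delta}) = ∅, so x is NOT a limit point.
  x = echo: opens ∋ x are {bravo, charlie, delta, echo}; each meets A ∖ {echo}, so x IS a limit point.
Collecting: A' = {charlie, echo}.


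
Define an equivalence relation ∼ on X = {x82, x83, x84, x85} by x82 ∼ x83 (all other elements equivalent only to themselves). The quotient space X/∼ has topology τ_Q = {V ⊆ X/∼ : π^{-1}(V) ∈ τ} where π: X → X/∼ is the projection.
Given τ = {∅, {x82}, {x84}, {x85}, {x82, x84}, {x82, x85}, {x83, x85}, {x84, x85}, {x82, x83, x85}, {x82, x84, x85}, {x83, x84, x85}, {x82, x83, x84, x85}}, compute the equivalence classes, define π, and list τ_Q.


X/∼ = {[x82=x83], [x84], [x85]}; |τ_Q| = 6.

Equivalence classes: [x82=x83], [x84], [x85].
Quotient map π: X → X/∼ sends x82 ↦ [x82=x83], x83 ↦ [x82=x83], x84 ↦ [x84], x85 ↦ [x85].
For each subset V ⊆ X/∼, compute π^{-1}(V) ⊆ X and check whether π^{-1}(V) ∈ τ. V is open in τ_Q iff π^{-1}(V) ∈ τ.
  V = {}: π^{-1}(V) = ∅ ∈ τ ✓.
  V = {[x82=x83]}: π^{-1}(V) = {x82, x83} ∉ τ ✗.
  V = {[x84]}: π^{-1}(V) = {x84} ∈ τ ✓.
  V = {[x82=x83], [x84]}: π^{-1}(V) = {x82, x83, x84} ∉ τ ✗.
  V = {[x85]}: π^{-1}(V) = {x85} ∈ τ ✓.
  V = {[x82=x83], [x85]}: π^{-1}(V) = {x82, x83, x85} ∈ τ ✓.
  V = {[x84], [x85]}: π^{-1}(V) = {x84, x85} ∈ τ ✓.
  V = {[x82=x83], [x84], [x85]}: π^{-1}(V) = {x82, x83, x84, x85} ∈ τ ✓.
Open sets in the quotient: τ_Q = {{}, {[x84]}, {[x85]}, {[x82=x83], [x85]}, {[x84], [x85]}, {[x82=x83], [x84], [x85]}} (6 elements).


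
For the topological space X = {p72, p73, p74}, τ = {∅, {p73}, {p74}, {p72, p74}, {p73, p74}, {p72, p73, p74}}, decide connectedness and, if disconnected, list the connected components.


(X, τ) is disconnected; components = [{p73}, {p72, p74}].

Find clopen sets (U ∈ τ with X ∖ U ∈ τ):
  U = ∅, X ∖ U = {p72, p73, p74} — both open, so U is clopen.
  U = {p73}, X ∖ U = {p72, p74} — both open, so U is clopen.
  U = {p72, p74}, X ∖ U = {p73} — both open, so U is clopen.
  U = {p72, p73, p74}, X ∖ U = ∅ — both open, so U is clopen.
Nontrivial clopen(s) exist: e.g. {p72, p74}. So (X, τ) is disconnected.
Compute connected components by grouping points that agree on all clopens:
  component: {p73}
  component: {p72, p74}


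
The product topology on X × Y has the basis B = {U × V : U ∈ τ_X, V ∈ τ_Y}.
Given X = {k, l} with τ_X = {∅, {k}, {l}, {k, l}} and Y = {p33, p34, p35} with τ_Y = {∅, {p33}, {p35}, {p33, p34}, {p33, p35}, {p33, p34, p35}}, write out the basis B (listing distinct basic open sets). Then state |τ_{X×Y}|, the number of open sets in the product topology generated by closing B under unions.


Basis B = {∅ × ∅, {k} × {p33}, {k} × {p35}, {l} × {p33}, {l} × {p35}, {k} × {p33, p34}, {k} × {p33, p35}, {k, l} × {p33}, {k, l} × {p35}, {l} × {p33, p34}, {l} × {p33, p35}, {k} × {p33, p34, p35}, {l} × {p33, p34, p35}, {k, l} × {p33, p34}, {k, l} × {p33, p35}, {k, l} × {p33, p34, p35}}; |τ_{X×Y}| = 36.

Enumerate products U × V with U ∈ τ_X, V ∈ τ_Y (deduplicated):
  ∅ × ∅ = {} (∅)
  {k} × {p33} = {(k,p33)}
  {k} × {p35} = {(k,p35)}
  {l} × {p33} = {(l,p33)}
  {l} × {p35} = {(l,p35)}
  {k} × {p33, p34} = {(k,p33), (k,p34)}
  {k} × {p33, p35} = {(k,p33), (k,p35)}
  {k, l} × {p33} = {(k,p33), (l,p33)}
  {k, l} × {p35} = {(k,p35), (l,p35)}
  {l} × {p33, p34} = {(l,p33), (l,p34)}
  {l} × {p33, p35} = {(l,p33), (l,p35)}
  {k} × {p33, p34, p35} = {(k,p33), (k,p34), (k,p35)}
  {l} × {p33, p34, p35} = {(l,p33), (l,p34), (l,p35)}
  {k, l} × {p33, p34} = {(k,p33), (k,p34), (l,p33), (l,p34)}
  {k, l} × {p33, p35} = {(k,p33), (k,p35), (l,p33), (l,p35)}
  {k, l} × {p33, p34, p35} = {(k,p33), (k,p34), (k,p35), (l,p33), (l,p34), (l,p35)}
These 16 distinct sets form the basis B.
Close under arbitrary unions to get τ_{X×Y}; counting gives |τ_{X×Y}| = 36.


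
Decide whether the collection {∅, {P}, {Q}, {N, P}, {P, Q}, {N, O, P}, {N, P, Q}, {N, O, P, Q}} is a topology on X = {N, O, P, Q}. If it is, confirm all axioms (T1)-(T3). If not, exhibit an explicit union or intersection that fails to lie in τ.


τ IS a topology on X.

Axiom (T1): ∅ ∈ τ? Yes; X ∈ τ? Yes.
Axiom (T2/T3): check pairwise unions and intersections of members of τ.
All pairwise intersections and unions checked — each lies in τ. Therefore τ satisfies (T1), (T2), (T3): it IS a topology on X.


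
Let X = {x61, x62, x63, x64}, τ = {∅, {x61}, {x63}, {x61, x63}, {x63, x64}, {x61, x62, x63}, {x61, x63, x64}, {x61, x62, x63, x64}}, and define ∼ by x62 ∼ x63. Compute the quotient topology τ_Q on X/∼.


X/∼ = {[x61], [x62=x63], [x64]}; |τ_Q| = 4.

Equivalence classes: [x61], [x62=x63], [x64].
Quotient map π: X → X/∼ sends x61 ↦ [x61], x62 ↦ [x62=x63], x63 ↦ [x62=x63], x64 ↦ [x64].
For each subset V ⊆ X/∼, compute π^{-1}(V) ⊆ X and check whether π^{-1}(V) ∈ τ. V is open in τ_Q iff π^{-1}(V) ∈ τ.
  V = {}: π^{-1}(V) = ∅ ∈ τ ✓.
  V = {[x61]}: π^{-1}(V) = {x61} ∈ τ ✓.
  V = {[x62=x63]}: π^{-1}(V) = {x62, x63} ∉ τ ✗.
  V = {[x61], [x62=x63]}: π^{-1}(V) = {x61, x62, x63} ∈ τ ✓.
  V = {[x64]}: π^{-1}(V) = {x64} ∉ τ ✗.
  V = {[x61], [x64]}: π^{-1}(V) = {x61, x64} ∉ τ ✗.
  V = {[x62=x63], [x64]}: π^{-1}(V) = {x62, x63, x64} ∉ τ ✗.
  V = {[x61], [x62=x63], [x64]}: π^{-1}(V) = {x61, x62, x63, x64} ∈ τ ✓.
Open sets in the quotient: τ_Q = {{}, {[x61]}, {[x61], [x62=x63]}, {[x61], [x62=x63], [x64]}} (4 elements).


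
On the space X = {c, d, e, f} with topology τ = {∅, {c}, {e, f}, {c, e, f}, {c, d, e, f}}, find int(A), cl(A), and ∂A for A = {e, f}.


int(A) = {e, f}, cl(A) = {d, e, f}, ∂A = {d}.

Closed sets in (X, τ) are complements of opens:
  closed(X, τ) = {∅, {d}, {c, d}, {d, e, f}, {c, d, e, f}}.
int(A) = ⋃ {U ∈ τ : U ⊆ A}. Opens contained in A: ∅, {e, f}.
Taking the union of these: int(A) = {e, f}.
cl(A) = ⋂ {C closed : A ⊆ C}. Closed sets containing A: {d, e, f}, {c, d, e, f}.
Intersecting these: cl(A) = {d, e, f}.
∂A = cl(A) ∖ int(A) = {d, e, f} ∖ {e, f} = {d}.


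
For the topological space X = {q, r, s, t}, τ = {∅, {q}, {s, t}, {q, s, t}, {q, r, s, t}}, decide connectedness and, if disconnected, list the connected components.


(X, τ) is connected.

Find clopen sets (U ∈ τ with X ∖ U ∈ τ):
  U = ∅, X ∖ U = {q, r, s, t} — both open, so U is clopen.
  U = {q, r, s, t}, X ∖ U = ∅ — both open, so U is clopen.
Only trivial clopens (∅ and X) exist, so (X, τ) is connected.
Compute connected components by grouping points that agree on all clopens:
  component: {q, r, s, t}


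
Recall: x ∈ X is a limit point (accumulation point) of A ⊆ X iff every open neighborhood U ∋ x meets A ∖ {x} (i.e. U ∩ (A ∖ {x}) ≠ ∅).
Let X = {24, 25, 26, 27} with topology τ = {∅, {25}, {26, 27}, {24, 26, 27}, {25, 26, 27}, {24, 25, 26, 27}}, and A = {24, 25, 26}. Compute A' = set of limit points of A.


A' = {24, 27}

For each x ∈ X, list the open sets U ∈ τ with x ∈ U, then check whether U ∩ (A ∖ {x}) ≠ ∅ for every such U.
  x = 24: opens ∋ x are {24, 26, 27}, {24, 25, 26, 27}; each meets A ∖ {24}, so x IS a limit point.
  x = 25: open {25} ∋ x has {25} ∩ (A ∖ {25}) = ∅, so x is NOT a limit point.
  x = 26: open {26, 27} ∋ x has {26, 27} ∩ (A ∖ {26}) = ∅, so x is NOT a limit point.
  x = 27: opens ∋ x are {26, 27}, {24, 26, 27}, {25, 26, 27}, {24, 25, 26, 27}; each meets A ∖ {27}, so x IS a limit point.
Collecting: A' = {24, 27}.


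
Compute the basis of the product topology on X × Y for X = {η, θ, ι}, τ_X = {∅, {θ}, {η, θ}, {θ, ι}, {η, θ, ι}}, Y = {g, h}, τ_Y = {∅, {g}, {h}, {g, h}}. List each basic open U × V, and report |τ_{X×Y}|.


Basis B = {∅ × ∅, {θ} × {g}, {θ} × {h}, {η, θ} × {g}, {η, θ} × {h}, {θ} × {g, h}, {θ, ι} × {g}, {θ, ι} × {h}, {η, θ, ι} × {g}, {η, θ, ι} × {h}, {η, θ} × {g, h}, {θ, ι} × {g, h}, {η, θ, ι} × {g, h}}; |τ_{X×Y}| = 25.

Enumerate products U × V with U ∈ τ_X, V ∈ τ_Y (deduplicated):
  ∅ × ∅ = {} (∅)
  {θ} × {g} = {(θ,g)}
  {θ} × {h} = {(θ,h)}
  {η, θ} × {g} = {(η,g), (θ,g)}
  {η, θ} × {h} = {(η,h), (θ,h)}
  {θ} × {g, h} = {(θ,g), (θ,h)}
  {θ, ι} × {g} = {(θ,g), (ι,g)}
  {θ, ι} × {h} = {(θ,h), (ι,h)}
  {η, θ, ι} × {g} = {(η,g), (θ,g), (ι,g)}
  {η, θ, ι} × {h} = {(η,h), (θ,h), (ι,h)}
  {η, θ} × {g, h} = {(η,g), (η,h), (θ,g), (θ,h)}
  {θ, ι} × {g, h} = {(θ,g), (θ,h), (ι,g), (ι,h)}
  {η, θ, ι} × {g, h} = {(η,g), (η,h), (θ,g), (θ,h), (ι,g), (ι,h)}
These 13 distinct sets form the basis B.
Close under arbitrary unions to get τ_{X×Y}; counting gives |τ_{X×Y}| = 25.


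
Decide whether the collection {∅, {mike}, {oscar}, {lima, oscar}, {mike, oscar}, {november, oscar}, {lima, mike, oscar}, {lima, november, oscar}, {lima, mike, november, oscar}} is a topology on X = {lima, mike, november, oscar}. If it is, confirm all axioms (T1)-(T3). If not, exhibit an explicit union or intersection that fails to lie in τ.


τ is NOT a topology on X.

Axiom (T1): ∅ ∈ τ? Yes; X ∈ τ? Yes.
Axiom (T2/T3): check pairwise unions and intersections of members of τ.
Counterexample for (T2): {mike} ∪ {november, oscar} = {mike, november, oscar} ∉ τ. Therefore τ is NOT a topology.


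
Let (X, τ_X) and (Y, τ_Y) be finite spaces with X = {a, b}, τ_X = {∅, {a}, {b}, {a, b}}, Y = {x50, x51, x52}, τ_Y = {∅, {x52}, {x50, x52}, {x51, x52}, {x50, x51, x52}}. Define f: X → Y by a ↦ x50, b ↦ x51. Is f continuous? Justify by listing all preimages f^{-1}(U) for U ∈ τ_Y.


f IS continuous.

Compute f^{-1}(U) for each U ∈ τ_Y:
  U = ∅: f^{-1}(U) = ∅ ∈ τ_X ✓.
  U = {x52}: f^{-1}(U) = ∅ ∈ τ_X ✓.
  U = {x50, x52}: f^{-1}(U) = {a} ∈ τ_X ✓.
  U = {x51, x52}: f^{-1}(U) = {b} ∈ τ_X ✓.
  U = {x50, x51, x52}: f^{-1}(U) = {a, b} ∈ τ_X ✓.
Every preimage lies in τ_X, so f IS continuous.


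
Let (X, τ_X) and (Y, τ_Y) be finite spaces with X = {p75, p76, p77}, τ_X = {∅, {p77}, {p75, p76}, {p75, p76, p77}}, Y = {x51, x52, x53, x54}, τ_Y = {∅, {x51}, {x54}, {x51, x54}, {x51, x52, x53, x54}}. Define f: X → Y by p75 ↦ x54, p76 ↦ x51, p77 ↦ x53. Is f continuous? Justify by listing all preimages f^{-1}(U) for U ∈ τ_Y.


f is NOT continuous.

Compute f^{-1}(U) for each U ∈ τ_Y:
  U = ∅: f^{-1}(U) = ∅ ∈ τ_X ✓.
  U = {x51}: f^{-1}(U) = {p76} ∉ τ_X ✗.
  U = {x54}: f^{-1}(U) = {p75} ∉ τ_X ✗.
  U = {x51, x54}: f^{-1}(U) = {p75, p76} ∈ τ_X ✓.
  U = {x51, x52, x53, x54}: f^{-1}(U) = {p75, p76, p77} ∈ τ_X ✓.
Found U = {x51} with f^{-1}(U) = {p76} not in τ_X. Therefore f is NOT continuous.


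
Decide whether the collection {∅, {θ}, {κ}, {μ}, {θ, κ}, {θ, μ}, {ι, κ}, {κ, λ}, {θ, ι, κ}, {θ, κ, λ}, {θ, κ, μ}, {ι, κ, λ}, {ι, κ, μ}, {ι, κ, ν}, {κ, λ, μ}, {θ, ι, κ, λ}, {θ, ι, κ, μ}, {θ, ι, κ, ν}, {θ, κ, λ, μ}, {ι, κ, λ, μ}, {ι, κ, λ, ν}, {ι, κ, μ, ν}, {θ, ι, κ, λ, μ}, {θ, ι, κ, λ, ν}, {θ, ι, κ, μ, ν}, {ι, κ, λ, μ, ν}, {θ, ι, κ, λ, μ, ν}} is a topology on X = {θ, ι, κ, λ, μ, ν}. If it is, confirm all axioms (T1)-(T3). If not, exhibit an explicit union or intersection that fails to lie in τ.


τ is NOT a topology on X.

Axiom (T1): ∅ ∈ τ? Yes; X ∈ τ? Yes.
Axiom (T2/T3): check pairwise unions and intersections of members of τ.
Counterexample for (T2): {κ} ∪ {μ} = {κ, μ} ∉ τ. Therefore τ is NOT a topology.


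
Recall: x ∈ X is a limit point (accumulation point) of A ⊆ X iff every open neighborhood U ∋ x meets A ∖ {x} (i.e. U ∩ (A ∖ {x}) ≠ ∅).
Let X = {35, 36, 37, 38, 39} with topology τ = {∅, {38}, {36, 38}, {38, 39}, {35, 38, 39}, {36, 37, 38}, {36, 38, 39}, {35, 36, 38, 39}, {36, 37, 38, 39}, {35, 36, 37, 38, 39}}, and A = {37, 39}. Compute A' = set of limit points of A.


A' = {35}

For each x ∈ X, list the open sets U ∈ τ with x ∈ U, then check whether U ∩ (A ∖ {x}) ≠ ∅ for every such U.
  x = 35: opens ∋ x are {35, 38, 39}, {35, 36, 38, 39}, {35, 36, 37, 38, 39}; each meets A ∖ {35}, so x IS a limit point.
  x = 36: open {36, 38} ∋ x has {36, 38} ∩ (A ∖ {36}) = ∅, so x is NOT a limit point.
  x = 37: open {36, 37, 38} ∋ x has {36, 37, 38} ∩ (A ∖ {37}) = ∅, so x is NOT a limit point.
  x = 38: open {38} ∋ x has {38} ∩ (A ∖ {38}) = ∅, so x is NOT a limit point.
  x = 39: open {38, 39} ∋ x has {38, 39} ∩ (A ∖ {39}) = ∅, so x is NOT a limit point.
Collecting: A' = {35}.


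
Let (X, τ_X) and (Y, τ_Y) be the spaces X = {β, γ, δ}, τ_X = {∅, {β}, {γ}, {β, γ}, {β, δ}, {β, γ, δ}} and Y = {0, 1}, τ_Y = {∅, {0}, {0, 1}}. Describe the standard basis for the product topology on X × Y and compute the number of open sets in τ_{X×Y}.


Basis B = {∅ × ∅, {β} × {0}, {γ} × {0}, {β} × {0, 1}, {β, γ} × {0}, {β, δ} × {0}, {γ} × {0, 1}, {β, γ, δ} × {0}, {β, γ} × {0, 1}, {β, δ} × {0, 1}, {β, γ, δ} × {0, 1}}; |τ_{X×Y}| = 18.

Enumerate products U × V with U ∈ τ_X, V ∈ τ_Y (deduplicated):
  ∅ × ∅ = {} (∅)
  {β} × {0} = {(β,0)}
  {γ} × {0} = {(γ,0)}
  {β} × {0, 1} = {(β,0), (β,1)}
  {β, γ} × {0} = {(β,0), (γ,0)}
  {β, δ} × {0} = {(β,0), (δ,0)}
  {γ} × {0, 1} = {(γ,0), (γ,1)}
  {β, γ, δ} × {0} = {(β,0), (γ,0), (δ,0)}
  {β, γ} × {0, 1} = {(β,0), (β,1), (γ,0), (γ,1)}
  {β, δ} × {0, 1} = {(β,0), (β,1), (δ,0), (δ,1)}
  {β, γ, δ} × {0, 1} = {(β,0), (β,1), (γ,0), (γ,1), (δ,0), (δ,1)}
These 11 distinct sets form the basis B.
Close under arbitrary unions to get τ_{X×Y}; counting gives |τ_{X×Y}| = 18.


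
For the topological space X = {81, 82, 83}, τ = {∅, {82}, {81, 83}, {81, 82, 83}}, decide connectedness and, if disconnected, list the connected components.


(X, τ) is disconnected; components = [{82}, {81, 83}].

Find clopen sets (U ∈ τ with X ∖ U ∈ τ):
  U = ∅, X ∖ U = {81, 82, 83} — both open, so U is clopen.
  U = {82}, X ∖ U = {81, 83} — both open, so U is clopen.
  U = {81, 83}, X ∖ U = {82} — both open, so U is clopen.
  U = {81, 82, 83}, X ∖ U = ∅ — both open, so U is clopen.
Nontrivial clopen(s) exist: e.g. {82}. So (X, τ) is disconnected.
Compute connected components by grouping points that agree on all clopens:
  component: {82}
  component: {81, 83}


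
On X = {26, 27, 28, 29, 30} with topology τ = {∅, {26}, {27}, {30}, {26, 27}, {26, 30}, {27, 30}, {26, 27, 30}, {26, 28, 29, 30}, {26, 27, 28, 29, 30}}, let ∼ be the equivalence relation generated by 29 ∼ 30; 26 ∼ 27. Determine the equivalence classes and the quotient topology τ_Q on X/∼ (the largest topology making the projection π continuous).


X/∼ = {[26=27], [28], [29=30]}; |τ_Q| = 3.

Equivalence classes: [26=27], [28], [29=30].
Quotient map π: X → X/∼ sends 26 ↦ [26=27], 27 ↦ [26=27], 28 ↦ [28], 29 ↦ [29=30], 30 ↦ [29=30].
For each subset V ⊆ X/∼, compute π^{-1}(V) ⊆ X and check whether π^{-1}(V) ∈ τ. V is open in τ_Q iff π^{-1}(V) ∈ τ.
  V = {}: π^{-1}(V) = ∅ ∈ τ ✓.
  V = {[26=27]}: π^{-1}(V) = {26, 27} ∈ τ ✓.
  V = {[28]}: π^{-1}(V) = {28} ∉ τ ✗.
  V = {[26=27], [28]}: π^{-1}(V) = {26, 27, 28} ∉ τ ✗.
  V = {[29=30]}: π^{-1}(V) = {29, 30} ∉ τ ✗.
  V = {[26=27], [29=30]}: π^{-1}(V) = {26, 27, 29, 30} ∉ τ ✗.
  V = {[28], [29=30]}: π^{-1}(V) = {28, 29, 30} ∉ τ ✗.
  V = {[26=27], [28], [29=30]}: π^{-1}(V) = {26, 27, 28, 29, 30} ∈ τ ✓.
Open sets in the quotient: τ_Q = {{}, {[26=27]}, {[26=27], [28], [29=30]}} (3 elements).


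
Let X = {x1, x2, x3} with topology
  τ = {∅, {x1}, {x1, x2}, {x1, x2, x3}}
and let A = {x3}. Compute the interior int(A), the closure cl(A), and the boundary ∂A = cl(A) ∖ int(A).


int(A) = ∅, cl(A) = {x3}, ∂A = {x3}.

Closed sets in (X, τ) are complements of opens:
  closed(X, τ) = {∅, {x3}, {x2, x3}, {x1, x2, x3}}.
int(A) = ⋃ {U ∈ τ : U ⊆ A}. Opens contained in A: ∅.
Taking the union of these: int(A) = ∅.
cl(A) = ⋂ {C closed : A ⊆ C}. Closed sets containing A: {x3}, {x2, x3}, {x1, x2, x3}.
Intersecting these: cl(A) = {x3}.
∂A = cl(A) ∖ int(A) = {x3} ∖ ∅ = {x3}.


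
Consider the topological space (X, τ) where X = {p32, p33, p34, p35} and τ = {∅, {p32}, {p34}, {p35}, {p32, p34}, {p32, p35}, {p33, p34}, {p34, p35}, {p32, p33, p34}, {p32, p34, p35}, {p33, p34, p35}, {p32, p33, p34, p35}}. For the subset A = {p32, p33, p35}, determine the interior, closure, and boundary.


int(A) = {p32, p35}, cl(A) = {p32, p33, p35}, ∂A = {p33}.

Closed sets in (X, τ) are complements of opens:
  closed(X, τ) = {∅, {p32}, {p33}, {p35}, {p32, p33}, {p32, p35}, {p33, p34}, {p33, p35}, {p32, p33, p34}, {p32, p33, p35}, {p33, p34, p35}, {p32, p33, p34, p35}}.
int(A) = ⋃ {U ∈ τ : U ⊆ A}. Opens contained in A: ∅, {p32}, {p35}, {p32, p35}.
Taking the union of these: int(A) = {p32, p35}.
cl(A) = ⋂ {C closed : A ⊆ C}. Closed sets containing A: {p32, p33, p35}, {p32, p33, p34, p35}.
Intersecting these: cl(A) = {p32, p33, p35}.
∂A = cl(A) ∖ int(A) = {p32, p33, p35} ∖ {p32, p35} = {p33}.


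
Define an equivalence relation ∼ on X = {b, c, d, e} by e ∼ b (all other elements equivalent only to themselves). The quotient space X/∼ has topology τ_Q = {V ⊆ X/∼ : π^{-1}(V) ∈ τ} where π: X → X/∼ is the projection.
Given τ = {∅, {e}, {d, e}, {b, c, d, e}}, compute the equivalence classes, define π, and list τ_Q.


X/∼ = {[b=e], [c], [d]}; |τ_Q| = 2.

Equivalence classes: [b=e], [c], [d].
Quotient map π: X → X/∼ sends b ↦ [b=e], c ↦ [c], d ↦ [d], e ↦ [b=e].
For each subset V ⊆ X/∼, compute π^{-1}(V) ⊆ X and check whether π^{-1}(V) ∈ τ. V is open in τ_Q iff π^{-1}(V) ∈ τ.
  V = {}: π^{-1}(V) = ∅ ∈ τ ✓.
  V = {[b=e]}: π^{-1}(V) = {b, e} ∉ τ ✗.
  V = {[c]}: π^{-1}(V) = {c} ∉ τ ✗.
  V = {[b=e], [c]}: π^{-1}(V) = {b, c, e} ∉ τ ✗.
  V = {[d]}: π^{-1}(V) = {d} ∉ τ ✗.
  V = {[b=e], [d]}: π^{-1}(V) = {b, d, e} ∉ τ ✗.
  V = {[c], [d]}: π^{-1}(V) = {c, d} ∉ τ ✗.
  V = {[b=e], [c], [d]}: π^{-1}(V) = {b, c, d, e} ∈ τ ✓.
Open sets in the quotient: τ_Q = {{}, {[b=e], [c], [d]}} (2 elements).


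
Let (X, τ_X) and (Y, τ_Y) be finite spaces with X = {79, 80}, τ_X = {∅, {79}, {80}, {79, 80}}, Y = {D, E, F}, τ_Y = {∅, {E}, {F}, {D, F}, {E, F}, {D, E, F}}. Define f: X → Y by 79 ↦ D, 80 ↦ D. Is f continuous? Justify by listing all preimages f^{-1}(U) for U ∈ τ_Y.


f IS continuous.

Compute f^{-1}(U) for each U ∈ τ_Y:
  U = ∅: f^{-1}(U) = ∅ ∈ τ_X ✓.
  U = {E}: f^{-1}(U) = ∅ ∈ τ_X ✓.
  U = {F}: f^{-1}(U) = ∅ ∈ τ_X ✓.
  U = {D, F}: f^{-1}(U) = {79, 80} ∈ τ_X ✓.
  U = {E, F}: f^{-1}(U) = ∅ ∈ τ_X ✓.
  U = {D, E, F}: f^{-1}(U) = {79, 80} ∈ τ_X ✓.
Every preimage lies in τ_X, so f IS continuous.


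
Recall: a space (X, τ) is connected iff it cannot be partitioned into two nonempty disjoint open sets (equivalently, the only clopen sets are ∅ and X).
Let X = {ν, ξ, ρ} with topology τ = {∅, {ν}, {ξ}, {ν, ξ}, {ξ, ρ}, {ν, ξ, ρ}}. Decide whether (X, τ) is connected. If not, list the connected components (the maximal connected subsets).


(X, τ) is disconnected; components = [{ν}, {ξ, ρ}].

Find clopen sets (U ∈ τ with X ∖ U ∈ τ):
  U = ∅, X ∖ U = {ν, ξ, ρ} — both open, so U is clopen.
  U = {ν}, X ∖ U = {ξ, ρ} — both open, so U is clopen.
  U = {ξ, ρ}, X ∖ U = {ν} — both open, so U is clopen.
  U = {ν, ξ, ρ}, X ∖ U = ∅ — both open, so U is clopen.
Nontrivial clopen(s) exist: e.g. {ξ, ρ}. So (X, τ) is disconnected.
Compute connected components by grouping points that agree on all clopens:
  component: {ν}
  component: {ξ, ρ}


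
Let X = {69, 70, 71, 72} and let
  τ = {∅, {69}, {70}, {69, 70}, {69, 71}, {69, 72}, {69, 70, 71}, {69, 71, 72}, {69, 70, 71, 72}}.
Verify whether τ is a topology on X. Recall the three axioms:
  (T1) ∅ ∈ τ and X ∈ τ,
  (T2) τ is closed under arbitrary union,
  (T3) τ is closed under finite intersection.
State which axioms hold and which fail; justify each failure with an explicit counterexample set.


τ is NOT a topology on X.

Axiom (T1): ∅ ∈ τ? Yes; X ∈ τ? Yes.
Axiom (T2/T3): check pairwise unions and intersections of members of τ.
Counterexample for (T2): {70} ∪ {69, 72} = {69, 70, 72} ∉ τ. Therefore τ is NOT a topology.


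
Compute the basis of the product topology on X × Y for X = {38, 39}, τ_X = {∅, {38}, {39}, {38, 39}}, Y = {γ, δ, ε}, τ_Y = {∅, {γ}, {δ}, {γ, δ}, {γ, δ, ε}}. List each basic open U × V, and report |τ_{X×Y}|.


Basis B = {∅ × ∅, {38} × {γ}, {38} × {δ}, {39} × {γ}, {39} × {δ}, {38} × {γ, δ}, {38, 39} × {γ}, {38, 39} × {δ}, {39} × {γ, δ}, {38} × {γ, δ, ε}, {39} × {γ, δ, ε}, {38, 39} × {γ, δ}, {38, 39} × {γ, δ, ε}}; |τ_{X×Y}| = 25.

Enumerate products U × V with U ∈ τ_X, V ∈ τ_Y (deduplicated):
  ∅ × ∅ = {} (∅)
  {38} × {γ} = {(38,γ)}
  {38} × {δ} = {(38,δ)}
  {39} × {γ} = {(39,γ)}
  {39} × {δ} = {(39,δ)}
  {38} × {γ, δ} = {(38,γ), (38,δ)}
  {38, 39} × {γ} = {(38,γ), (39,γ)}
  {38, 39} × {δ} = {(38,δ), (39,δ)}
  {39} × {γ, δ} = {(39,γ), (39,δ)}
  {38} × {γ, δ, ε} = {(38,γ), (38,δ), (38,ε)}
  {39} × {γ, δ, ε} = {(39,γ), (39,δ), (39,ε)}
  {38, 39} × {γ, δ} = {(38,γ), (38,δ), (39,γ), (39,δ)}
  {38, 39} × {γ, δ, ε} = {(38,γ), (38,δ), (38,ε), (39,γ), (39,δ), (39,ε)}
These 13 distinct sets form the basis B.
Close under arbitrary unions to get τ_{X×Y}; counting gives |τ_{X×Y}| = 25.


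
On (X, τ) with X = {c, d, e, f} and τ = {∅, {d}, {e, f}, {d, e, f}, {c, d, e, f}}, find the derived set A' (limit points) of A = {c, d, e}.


A' = {c, f}

For each x ∈ X, list the open sets U ∈ τ with x ∈ U, then check whether U ∩ (A ∖ {x}) ≠ ∅ for every such U.
  x = c: opens ∋ x are {c, d, e, f}; each meets A ∖ {c}, so x IS a limit point.
  x = d: open {d} ∋ x has {d} ∩ (A ∖ {d}) = ∅, so x is NOT a limit point.
  x = e: open {e, f} ∋ x has {e, f} ∩ (A ∖ {e}) = ∅, so x is NOT a limit point.
  x = f: opens ∋ x are {e, f}, {d, e, f}, {c, d, e, f}; each meets A ∖ {f}, so x IS a limit point.
Collecting: A' = {c, f}.


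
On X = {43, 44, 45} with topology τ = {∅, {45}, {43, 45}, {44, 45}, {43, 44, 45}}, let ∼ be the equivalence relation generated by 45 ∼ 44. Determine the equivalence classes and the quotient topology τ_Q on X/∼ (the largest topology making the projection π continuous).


X/∼ = {[43], [44=45]}; |τ_Q| = 3.

Equivalence classes: [43], [44=45].
Quotient map π: X → X/∼ sends 43 ↦ [43], 44 ↦ [44=45], 45 ↦ [44=45].
For each subset V ⊆ X/∼, compute π^{-1}(V) ⊆ X and check whether π^{-1}(V) ∈ τ. V is open in τ_Q iff π^{-1}(V) ∈ τ.
  V = {}: π^{-1}(V) = ∅ ∈ τ ✓.
  V = {[43]}: π^{-1}(V) = {43} ∉ τ ✗.
  V = {[44=45]}: π^{-1}(V) = {44, 45} ∈ τ ✓.
  V = {[43], [44=45]}: π^{-1}(V) = {43, 44, 45} ∈ τ ✓.
Open sets in the quotient: τ_Q = {{}, {[44=45]}, {[43], [44=45]}} (3 elements).


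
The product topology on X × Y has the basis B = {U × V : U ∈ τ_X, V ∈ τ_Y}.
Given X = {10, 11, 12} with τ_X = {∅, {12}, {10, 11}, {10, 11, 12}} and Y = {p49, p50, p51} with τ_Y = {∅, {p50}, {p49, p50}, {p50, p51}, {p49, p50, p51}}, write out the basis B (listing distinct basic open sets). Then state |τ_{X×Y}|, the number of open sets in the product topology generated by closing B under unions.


Basis B = {∅ × ∅, {12} × {p50}, {10, 11} × {p50}, {12} × {p49, p50}, {12} × {p50, p51}, {10, 11, 12} × {p50}, {12} × {p49, p50, p51}, {10, 11} × {p49, p50}, {10, 11} × {p50, p51}, {10, 11} × {p49, p50, p51}, {10, 11, 12} × {p49, p50}, {10, 11, 12} × {p50, p51}, {10, 11, 12} × {p49, p50, p51}}; |τ_{X×Y}| = 25.

Enumerate products U × V with U ∈ τ_X, V ∈ τ_Y (deduplicated):
  ∅ × ∅ = {} (∅)
  {12} × {p50} = {(12,p50)}
  {10, 11} × {p50} = {(10,p50), (11,p50)}
  {12} × {p49, p50} = {(12,p49), (12,p50)}
  {12} × {p50, p51} = {(12,p50), (12,p51)}
  {10, 11, 12} × {p50} = {(10,p50), (11,p50), (12,p50)}
  {12} × {p49, p50, p51} = {(12,p49), (12,p50), (12,p51)}
  {10, 11} × {p49, p50} = {(10,p49), (10,p50), (11,p49), (11,p50)}
  {10, 11} × {p50, p51} = {(10,p50), (10,p51), (11,p50), (11,p51)}
  {10, 11} × {p49, p50, p51} = {(10,p49), (10,p50), (10,p51), (11,p49), (11,p50), (11,p51)}
  {10, 11, 12} × {p49, p50} = {(10,p49), (10,p50), (11,p49), (11,p50), (12,p49), (12,p50)}
  {10, 11, 12} × {p50, p51} = {(10,p50), (10,p51), (11,p50), (11,p51), (12,p50), (12,p51)}
  {10, 11, 12} × {p49, p50, p51} = {(10,p49), (10,p50), (10,p51), (11,p49), (11,p50), (11,p51), (12,p49), (12,p50), (12,p51)}
These 13 distinct sets form the basis B.
Close under arbitrary unions to get τ_{X×Y}; counting gives |τ_{X×Y}| = 25.


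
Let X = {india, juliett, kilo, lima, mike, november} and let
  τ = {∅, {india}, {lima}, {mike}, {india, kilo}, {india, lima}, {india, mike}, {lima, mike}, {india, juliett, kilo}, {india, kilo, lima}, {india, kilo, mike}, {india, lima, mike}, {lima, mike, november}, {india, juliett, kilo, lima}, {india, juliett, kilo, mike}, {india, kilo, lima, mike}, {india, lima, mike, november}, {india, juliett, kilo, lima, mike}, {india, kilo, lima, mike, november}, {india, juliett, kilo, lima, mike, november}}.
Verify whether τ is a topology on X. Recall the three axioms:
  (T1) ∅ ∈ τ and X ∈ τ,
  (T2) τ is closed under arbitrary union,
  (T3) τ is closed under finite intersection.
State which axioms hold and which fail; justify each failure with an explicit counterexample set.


τ IS a topology on X.

Axiom (T1): ∅ ∈ τ? Yes; X ∈ τ? Yes.
Axiom (T2/T3): check pairwise unions and intersections of members of τ.
All pairwise intersections and unions checked — each lies in τ. Therefore τ satisfies (T1), (T2), (T3): it IS a topology on X.


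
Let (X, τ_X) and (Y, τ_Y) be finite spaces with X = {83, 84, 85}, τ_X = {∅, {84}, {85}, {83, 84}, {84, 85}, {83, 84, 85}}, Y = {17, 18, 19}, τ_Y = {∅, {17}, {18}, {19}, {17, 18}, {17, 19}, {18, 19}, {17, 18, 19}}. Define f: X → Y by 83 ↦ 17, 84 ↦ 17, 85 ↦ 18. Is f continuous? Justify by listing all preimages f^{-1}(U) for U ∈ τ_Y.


f IS continuous.

Compute f^{-1}(U) for each U ∈ τ_Y:
  U = ∅: f^{-1}(U) = ∅ ∈ τ_X ✓.
  U = {17}: f^{-1}(U) = {83, 84} ∈ τ_X ✓.
  U = {18}: f^{-1}(U) = {85} ∈ τ_X ✓.
  U = {19}: f^{-1}(U) = ∅ ∈ τ_X ✓.
  U = {17, 18}: f^{-1}(U) = {83, 84, 85} ∈ τ_X ✓.
  U = {17, 19}: f^{-1}(U) = {83, 84} ∈ τ_X ✓.
  U = {18, 19}: f^{-1}(U) = {85} ∈ τ_X ✓.
  U = {17, 18, 19}: f^{-1}(U) = {83, 84, 85} ∈ τ_X ✓.
Every preimage lies in τ_X, so f IS continuous.


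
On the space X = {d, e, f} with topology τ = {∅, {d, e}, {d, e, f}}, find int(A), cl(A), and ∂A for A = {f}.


int(A) = ∅, cl(A) = {f}, ∂A = {f}.

Closed sets in (X, τ) are complements of opens:
  closed(X, τ) = {∅, {f}, {d, e, f}}.
int(A) = ⋃ {U ∈ τ : U ⊆ A}. Opens contained in A: ∅.
Taking the union of these: int(A) = ∅.
cl(A) = ⋂ {C closed : A ⊆ C}. Closed sets containing A: {f}, {d, e, f}.
Intersecting these: cl(A) = {f}.
∂A = cl(A) ∖ int(A) = {f} ∖ ∅ = {f}.


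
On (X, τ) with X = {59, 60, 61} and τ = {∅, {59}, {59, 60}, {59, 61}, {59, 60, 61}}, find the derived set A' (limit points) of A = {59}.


A' = {60, 61}

For each x ∈ X, list the open sets U ∈ τ with x ∈ U, then check whether U ∩ (A ∖ {x}) ≠ ∅ for every such U.
  x = 59: open {59} ∋ x has {59} ∩ (A ∖ {59}) = ∅, so x is NOT a limit point.
  x = 60: opens ∋ x are {59, 60}, {59, 60, 61}; each meets A ∖ {60}, so x IS a limit point.
  x = 61: opens ∋ x are {59, 61}, {59, 60, 61}; each meets A ∖ {61}, so x IS a limit point.
Collecting: A' = {60, 61}.
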